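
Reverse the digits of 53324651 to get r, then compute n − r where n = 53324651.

Reverse of 53324651 is 15642335.
53324651 − 15642335 = 37682316

37682316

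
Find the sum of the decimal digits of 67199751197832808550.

101

6+7+1+9+9+7+5+1+1+9+7+8+3+2+8+0+8+5+5+0 = 101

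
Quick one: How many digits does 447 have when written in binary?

447 in base 2 is 110111111, which has 9 digits.

9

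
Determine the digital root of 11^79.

The digital root of n equals n mod 9 (or 9 when 9 | n), so we need 11^79 mod 9.
11^79 ≡ 2 (mod 9), so the digital root is 2.

2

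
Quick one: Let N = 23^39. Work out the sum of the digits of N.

242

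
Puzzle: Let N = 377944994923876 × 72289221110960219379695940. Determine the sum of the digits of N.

168

377944994923876 × 72289221110960219379695940 = 27321349305832809890807349404760326263440
Sum of its 41 digits: 168.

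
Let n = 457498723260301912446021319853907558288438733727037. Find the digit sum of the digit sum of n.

First digit sum: 225.
2+2+5 = 9.

9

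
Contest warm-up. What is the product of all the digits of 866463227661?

20901888

8×6×6×4×6×3×2×2×7×6×6×1 = 20901888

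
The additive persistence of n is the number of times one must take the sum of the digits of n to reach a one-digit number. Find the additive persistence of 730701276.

730701276 → 33 → 6 (2 steps)

2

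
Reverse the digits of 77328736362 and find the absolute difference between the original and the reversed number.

Reverse of 77328736362 is 26363782377.
|77328736362 − 26363782377| = 50964953985

50964953985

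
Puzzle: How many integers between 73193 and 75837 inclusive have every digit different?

The integers in [73193, 75837] that have every digit different: 73194, 73195, 73196, 73198, 73201, 73204, …, 75834, 75836.
867 qualify.

867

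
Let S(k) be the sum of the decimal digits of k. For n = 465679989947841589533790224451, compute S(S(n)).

10

First digit sum: 163.
1+6+3 = 10.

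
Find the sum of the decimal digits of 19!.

19! = 121645100408832000
Sum of its 18 digits: 45.

45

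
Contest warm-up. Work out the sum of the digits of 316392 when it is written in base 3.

8

316392 in base 3 is 121002000020.
Digit sum: 1+2+1+0+0+2+0+0+0+0+2+0 = 8.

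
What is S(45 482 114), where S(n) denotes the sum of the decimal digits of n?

4+5+4+8+2+1+1+4 = 29

29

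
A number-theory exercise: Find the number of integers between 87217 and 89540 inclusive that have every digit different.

476

The integers in [87217, 89540] that have every digit different: 87219, 87230, 87231, 87234, 87235, 87236, …, 89537, 89540.
476 qualify.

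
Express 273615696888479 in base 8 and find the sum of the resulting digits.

57

273615696888479 in base 8 is 7615503632601237.
Digit sum: 7+6+1+5+5+0+3+6+3+2+6+0+1+2+3+7 = 57.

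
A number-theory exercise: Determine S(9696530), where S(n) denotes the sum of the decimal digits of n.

9+6+9+6+5+3+0 = 38

38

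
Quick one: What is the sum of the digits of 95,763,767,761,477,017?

90

9+5+7+6+3+7+6+7+7+6+1+4+7+7+0+1+7 = 90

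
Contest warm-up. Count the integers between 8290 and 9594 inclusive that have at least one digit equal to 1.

329

The integers in [8290, 9594] that have at least one digit equal to 1: 8291, 8301, 8310, 8311, 8312, 8313, …, 9581, 9591.
329 qualify.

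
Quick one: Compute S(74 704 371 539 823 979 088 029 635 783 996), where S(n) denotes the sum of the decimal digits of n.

171

7+4+7+0+4+3+7+1+5+3+9+8+2+3+9+7+9+0+8+8+0+2+9+6+3+5+7+8+3+9+9+6 = 171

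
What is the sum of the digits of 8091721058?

41

8+0+9+1+7+2+1+0+5+8 = 41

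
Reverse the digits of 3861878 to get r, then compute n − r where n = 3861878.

Reverse of 3861878 is 8781683.
3861878 − 8781683 = -4919805

-4919805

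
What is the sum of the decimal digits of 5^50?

151

5^50 = 88817841970012523233890533447265625
Sum of its 35 digits: 151.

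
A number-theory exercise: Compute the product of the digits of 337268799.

3×3×7×2×6×8×7×9×9 = 3429216

3429216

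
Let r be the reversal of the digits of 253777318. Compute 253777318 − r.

-560000034

Reverse of 253777318 is 813777352.
253777318 − 813777352 = -560000034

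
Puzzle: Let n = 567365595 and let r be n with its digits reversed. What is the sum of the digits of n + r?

Reversal of 567365595 is 595563765; 567365595 + 595563765 = 1162929360.
Digit sum of 1162929360: 1+1+6+2+9+2+9+3+6+0 = 39.

39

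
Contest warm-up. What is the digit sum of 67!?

369

67! = 36471110918188685288249859096605464427167635314049524593701628500267962436943872000000000000000
Sum of its 95 digits: 369.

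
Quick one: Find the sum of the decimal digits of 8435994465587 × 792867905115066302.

160

8435994465587 × 792867905115066302 = 6688629259492257972082562349274
Sum of its 31 digits: 160.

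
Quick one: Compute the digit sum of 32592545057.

47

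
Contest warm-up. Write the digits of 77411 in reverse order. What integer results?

11477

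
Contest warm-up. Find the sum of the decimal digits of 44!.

44! = 2658271574788448768043625811014615890319638528000000000
Sum of its 55 digits: 216.

216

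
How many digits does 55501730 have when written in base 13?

55501730 in base 13 is B66367B, which has 7 digits.

7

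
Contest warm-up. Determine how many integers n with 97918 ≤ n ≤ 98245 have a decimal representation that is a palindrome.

3

The integers in [97918, 98245] that have a decimal representation that is a palindrome: 97979, 98089, 98189.
3 qualify.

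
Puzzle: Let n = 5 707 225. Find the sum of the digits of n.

28

5+7+0+7+2+2+5 = 28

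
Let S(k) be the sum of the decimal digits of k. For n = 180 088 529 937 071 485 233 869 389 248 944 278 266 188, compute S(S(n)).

First digit sum: 215.
2+1+5 = 8.

8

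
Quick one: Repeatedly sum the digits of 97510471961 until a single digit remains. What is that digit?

5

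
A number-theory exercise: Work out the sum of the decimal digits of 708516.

7+0+8+5+1+6 = 27

27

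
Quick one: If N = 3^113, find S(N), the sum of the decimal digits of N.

207

3^113 = 821678234986022501332043817791314604358242170799200323
Sum of its 54 digits: 207.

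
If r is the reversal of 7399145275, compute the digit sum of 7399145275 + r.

Reversal of 7399145275 is 5725419937; 7399145275 + 5725419937 = 13124565212.
Digit sum of 13124565212: 1+3+1+2+4+5+6+5+2+1+2 = 32.

32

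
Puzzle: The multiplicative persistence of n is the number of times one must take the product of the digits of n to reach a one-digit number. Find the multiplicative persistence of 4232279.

4232279 → 6048 → 0 (2 steps)

2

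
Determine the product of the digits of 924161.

432

9×2×4×1×6×1 = 432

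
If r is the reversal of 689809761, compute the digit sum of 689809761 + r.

54

Reversal of 689809761 is 167908986; 689809761 + 167908986 = 857718747.
Digit sum of 857718747: 8+5+7+7+1+8+7+4+7 = 54.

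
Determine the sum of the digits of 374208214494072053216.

74

3+7+4+2+0+8+2+1+4+4+9+4+0+7+2+0+5+3+2+1+6 = 74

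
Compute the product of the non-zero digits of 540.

5×4 = 20

20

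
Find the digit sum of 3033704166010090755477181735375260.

126

3+0+3+3+7+0+4+1+6+6+0+1+0+0+9+0+7+5+5+4+7+7+1+8+1+7+3+5+3+7+5+2+6+0 = 126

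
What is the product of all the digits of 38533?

1080

3×8×5×3×3 = 1080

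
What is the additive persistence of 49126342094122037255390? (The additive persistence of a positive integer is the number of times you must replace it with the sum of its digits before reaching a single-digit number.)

49126342094122037255390 → 83 → 11 → 2 (3 steps)

3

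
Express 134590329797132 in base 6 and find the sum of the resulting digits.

134590329797132 in base 6 is 1154125535520150232.
Digit sum: 1+1+5+4+1+2+5+5+3+5+5+2+0+1+5+0+2+3+2 = 52.

52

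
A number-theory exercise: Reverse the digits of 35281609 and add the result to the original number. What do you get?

Reverse of 35281609 is 90618253.
35281609 + 90618253 = 125899862

125899862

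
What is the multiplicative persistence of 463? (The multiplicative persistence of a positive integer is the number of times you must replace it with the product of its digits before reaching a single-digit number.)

463 → 72 → 14 → 4 (3 steps)

3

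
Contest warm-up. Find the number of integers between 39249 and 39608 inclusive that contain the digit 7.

The integers in [39249, 39608] that contain the digit 7: 39257, 39267, 39270, 39271, 39272, 39273, …, 39597, 39607.
72 qualify.

72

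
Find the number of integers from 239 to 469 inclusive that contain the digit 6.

The integers in [239, 469] that contain the digit 6: 246, 256, 260, 261, 262, 263, …, 468, 469.
50 qualify.

50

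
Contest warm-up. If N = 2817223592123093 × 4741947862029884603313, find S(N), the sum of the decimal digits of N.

2817223592123093 × 4741947862029884603313 = 13359127389528252501671789545771607109
Sum of its 38 digits: 171.

171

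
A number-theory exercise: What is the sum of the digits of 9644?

23

9+6+4+4 = 23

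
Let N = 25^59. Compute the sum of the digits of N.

346

25^59 = 30092655381050560203999655352889489352157838253365440550624043680727481842041015625
Sum of its 83 digits: 346.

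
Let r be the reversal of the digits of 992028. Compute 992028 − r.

171729

Reverse of 992028 is 820299.
992028 − 820299 = 171729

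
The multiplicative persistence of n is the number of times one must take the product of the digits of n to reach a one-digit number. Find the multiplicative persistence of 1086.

1

1086 → 0 (1 step)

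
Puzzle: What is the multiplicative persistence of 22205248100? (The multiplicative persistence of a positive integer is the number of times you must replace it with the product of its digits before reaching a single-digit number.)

22205248100 → 0 (1 step)

1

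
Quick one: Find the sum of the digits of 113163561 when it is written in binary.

113163561 in base 2 is 110101111101011110100101001.
Digit sum: 1+1+0+1+0+1+1+1+1+1+0+1+0+1+1+1+1+0+1+0+0+1+0+1+0+0+1 = 17.

17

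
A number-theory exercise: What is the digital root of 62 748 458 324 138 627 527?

4

6+2+7+4+8+4+5+8+3+2+4+1+3+8+6+2+7+5+2+7 = 94
9+4 = 13
1+3 = 4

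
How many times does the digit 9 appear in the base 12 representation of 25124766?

25124766 in base 12 is 84B7966.
The digit 9 appears 1 time.

1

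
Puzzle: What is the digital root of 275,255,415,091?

2+7+5+2+5+5+4+1+5+0+9+1 = 46
4+6 = 10
1+0 = 1

1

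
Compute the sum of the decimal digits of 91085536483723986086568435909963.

168

9+1+0+8+5+5+3+6+4+8+3+7+2+3+9+8+6+0+8+6+5+6+8+4+3+5+9+0+9+9+6+3 = 168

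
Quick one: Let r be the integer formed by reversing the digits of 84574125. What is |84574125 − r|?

Reverse of 84574125 is 52147548.
|84574125 − 52147548| = 32426577

32426577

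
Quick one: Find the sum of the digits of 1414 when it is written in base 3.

8

1414 in base 3 is 1221101.
Digit sum: 1+2+2+1+1+0+1 = 8.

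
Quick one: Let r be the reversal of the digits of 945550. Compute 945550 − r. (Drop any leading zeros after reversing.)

890001

Reverse of 945550 is 55549.
945550 − 55549 = 890001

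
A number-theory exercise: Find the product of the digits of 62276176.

42336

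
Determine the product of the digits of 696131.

972

6×9×6×1×3×1 = 972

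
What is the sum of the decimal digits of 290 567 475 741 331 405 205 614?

91

2+9+0+5+6+7+4+7+5+7+4+1+3+3+1+4+0+5+2+0+5+6+1+4 = 91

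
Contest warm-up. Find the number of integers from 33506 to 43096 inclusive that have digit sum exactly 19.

606

The integers in [33506, 43096] that have digit sum exactly 19: 33508, 33517, 33526, 33535, 33544, 33553, …, 43084, 43093.
606 qualify.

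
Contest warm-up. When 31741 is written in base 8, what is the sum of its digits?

31741 in base 8 is 75775.
Digit sum: 7+5+7+7+5 = 31.

31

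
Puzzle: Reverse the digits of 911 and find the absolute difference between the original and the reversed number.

Reverse of 911 is 119.
|911 − 119| = 792

792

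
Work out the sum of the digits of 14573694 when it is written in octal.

37

14573694 in base 8 is 67460176.
Digit sum: 6+7+4+6+0+1+7+6 = 37.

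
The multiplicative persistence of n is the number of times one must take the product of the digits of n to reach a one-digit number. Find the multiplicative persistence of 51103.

51103 → 0 (1 step)

1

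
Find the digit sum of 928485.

9+2+8+4+8+5 = 36

36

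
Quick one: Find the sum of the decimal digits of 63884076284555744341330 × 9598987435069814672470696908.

63884076284555744341330 × 9598987435069814672470696908 = 613222445556492120351398296323032327008862527607640
Sum of its 51 digits: 195.

195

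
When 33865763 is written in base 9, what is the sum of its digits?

35

33865763 in base 9 is 70646075.
Digit sum: 7+0+6+4+6+0+7+5 = 35.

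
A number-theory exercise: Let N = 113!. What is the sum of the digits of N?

666

113! = 22311927486598136465966070212187151182564399087952213171022161345724023063584214692821047352118139068425569179220877461124773845924561575264739138192463311667200000000000000000000000000
Sum of its 185 digits: 666.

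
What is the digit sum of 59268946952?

5+9+2+6+8+9+4+6+9+5+2 = 65

65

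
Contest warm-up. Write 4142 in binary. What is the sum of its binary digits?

5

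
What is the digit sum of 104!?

104! = 10299016745145627623848583864765044283053772454999072182325491776887871732475287174542709871683888003235965704141638377695179741979175588724736000000000000000000000000
Sum of its 167 digits: 702.

702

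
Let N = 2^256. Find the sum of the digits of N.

2^256 = 115792089237316195423570985008687907853269984665640564039457584007913129639936
Sum of its 78 digits: 376.

376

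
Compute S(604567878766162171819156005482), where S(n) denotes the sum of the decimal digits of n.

6+0+4+5+6+7+8+7+8+7+6+6+1+6+2+1+7+1+8+1+9+1+5+6+0+0+5+4+8+2 = 137

137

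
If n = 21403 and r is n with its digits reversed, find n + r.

Reverse of 21403 is 30412.
21403 + 30412 = 51815

51815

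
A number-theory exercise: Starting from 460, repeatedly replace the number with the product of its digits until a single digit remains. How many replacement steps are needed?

460 → 0 (1 step)

1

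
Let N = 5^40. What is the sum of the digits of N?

5^40 = 9094947017729282379150390625
Sum of its 28 digits: 130.

130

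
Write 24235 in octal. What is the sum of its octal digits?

22

24235 in base 8 is 57253.
Digit sum: 5+7+2+5+3 = 22.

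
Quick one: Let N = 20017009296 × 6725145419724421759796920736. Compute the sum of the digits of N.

180

20017009296 × 6725145419724421759796920736 = 134617298383575572124079641444687161856
Sum of its 39 digits: 180.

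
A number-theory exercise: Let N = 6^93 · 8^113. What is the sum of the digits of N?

6^93 · 8^113 = 2613574088275756334753555697184459702256773848481006917382015496627845666460640398252205950499699572806254262763009773995310490054211669155823318500077686573554804666985873408
Sum of its 175 digits: 819.

819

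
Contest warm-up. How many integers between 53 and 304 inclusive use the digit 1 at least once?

The integers in [53, 304] that use the digit 1 at least once: 61, 71, 81, 91, 100, 101, …, 291, 301.
124 qualify.

124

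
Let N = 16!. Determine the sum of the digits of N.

63

16! = 20922789888000
Sum of its 14 digits: 63.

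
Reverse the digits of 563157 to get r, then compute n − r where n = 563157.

-188208

Reverse of 563157 is 751365.
563157 − 751365 = -188208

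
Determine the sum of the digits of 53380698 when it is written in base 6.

28

53380698 in base 6 is 5144044510.
Digit sum: 5+1+4+4+0+4+4+5+1+0 = 28.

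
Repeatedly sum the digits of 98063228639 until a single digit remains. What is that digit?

9+8+0+6+3+2+2+8+6+3+9 = 56
5+6 = 11
1+1 = 2

2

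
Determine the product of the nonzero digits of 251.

2×5×1 = 10

10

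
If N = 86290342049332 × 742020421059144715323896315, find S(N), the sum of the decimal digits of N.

86290342049332 × 742020421059144715323896315 = 64029195940782951124481380890248183011580
Sum of its 41 digits: 170.

170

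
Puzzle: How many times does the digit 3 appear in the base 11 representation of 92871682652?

1

92871682652 in base 11 is 36428709841.
The digit 3 appears 1 time.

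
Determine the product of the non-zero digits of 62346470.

6×2×3×4×6×4×7 = 24192

24192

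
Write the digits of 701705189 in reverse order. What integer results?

Reversing 701705189 gives 981507107.

981507107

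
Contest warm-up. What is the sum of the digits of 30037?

3+0+0+3+7 = 13

13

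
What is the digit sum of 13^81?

13^81 = 1695944113566709517484636187661516861140855543234405659039410058251625487462691115859137613
Sum of its 91 digits: 397.

397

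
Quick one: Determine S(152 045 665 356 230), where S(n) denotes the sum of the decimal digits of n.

53

1+5+2+0+4+5+6+6+5+3+5+6+2+3+0 = 53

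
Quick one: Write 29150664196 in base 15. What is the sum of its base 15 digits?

66

29150664196 in base 15 is B592A8C81.
Digit sum: 11+5+9+2+10+8+12+8+1 = 66.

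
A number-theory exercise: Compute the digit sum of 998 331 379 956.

9+9+8+3+3+1+3+7+9+9+5+6 = 72

72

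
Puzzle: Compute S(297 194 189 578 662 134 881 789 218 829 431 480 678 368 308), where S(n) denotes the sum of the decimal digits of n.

2+9+7+1+9+4+1+8+9+5+7+8+6+6+2+1+3+4+8+8+1+7+8+9+2+1+8+8+2+9+4+3+1+4+8+0+6+7+8+3+6+8+3+0+8 = 232

232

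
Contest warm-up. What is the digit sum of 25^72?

460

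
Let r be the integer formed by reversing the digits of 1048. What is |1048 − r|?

7353

Reverse of 1048 is 8401.
|1048 − 8401| = 7353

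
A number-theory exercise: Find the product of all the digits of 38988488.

3×8×9×8×8×4×8×8 = 3538944

3538944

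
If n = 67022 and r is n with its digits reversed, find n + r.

Reverse of 67022 is 22076.
67022 + 22076 = 89098

89098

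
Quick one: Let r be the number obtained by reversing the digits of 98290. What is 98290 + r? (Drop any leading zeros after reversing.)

Reverse of 98290 is 9289.
98290 + 9289 = 107579

107579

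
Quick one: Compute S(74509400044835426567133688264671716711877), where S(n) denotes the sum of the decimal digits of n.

7+4+5+0+9+4+0+0+0+4+4+8+3+5+4+2+6+5+6+7+1+3+3+6+8+8+2+6+4+6+7+1+7+1+6+7+1+1+8+7+7 = 183

183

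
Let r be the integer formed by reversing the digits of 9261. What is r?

1629

Reversing 9261 gives 1629.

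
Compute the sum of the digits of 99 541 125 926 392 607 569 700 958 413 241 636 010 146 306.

180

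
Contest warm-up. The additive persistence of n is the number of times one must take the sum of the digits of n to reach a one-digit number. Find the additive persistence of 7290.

2

7290 → 18 → 9 (2 steps)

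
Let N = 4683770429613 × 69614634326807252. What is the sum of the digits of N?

156

4683770429613 × 69614634326807252 = 326058965728221899742683953476
Sum of its 30 digits: 156.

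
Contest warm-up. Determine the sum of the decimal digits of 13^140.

700

13^140 = 895507696878311375258773594711314355180644008268394271442558248659275669702466348081962744321047874487716991281983627910014921078751006257322565182970311601
Sum of its 156 digits: 700.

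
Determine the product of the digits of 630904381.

6×3×0×9×0×4×3×8×1 = 0

0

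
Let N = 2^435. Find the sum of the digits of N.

2^435 = 88725430211866075506509253892578678509965986412026130405455346579667881849780019937279180995332466499116518750764914298527173050368
Sum of its 131 digits: 629.

629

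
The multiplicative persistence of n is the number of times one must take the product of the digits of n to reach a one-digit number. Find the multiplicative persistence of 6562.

2

6562 → 360 → 0 (2 steps)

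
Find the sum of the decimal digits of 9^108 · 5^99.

729

9^108 · 5^99 = 18039373421632628307782127265297243154664794045155000153239491210717413260887630024194274568148783572664736510664333103562118382667996130397369825004716403782367706298828125
Sum of its 173 digits: 729.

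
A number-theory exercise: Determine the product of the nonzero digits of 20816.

2×8×1×6 = 96

96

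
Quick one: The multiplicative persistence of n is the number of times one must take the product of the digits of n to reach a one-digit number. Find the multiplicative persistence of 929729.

2

929729 → 20412 → 0 (2 steps)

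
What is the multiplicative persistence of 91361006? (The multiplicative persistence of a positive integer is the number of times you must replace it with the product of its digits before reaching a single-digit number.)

1

91361006 → 0 (1 step)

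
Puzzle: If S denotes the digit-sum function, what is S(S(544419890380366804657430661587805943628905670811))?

6

First digit sum: 222.
2+2+2 = 6.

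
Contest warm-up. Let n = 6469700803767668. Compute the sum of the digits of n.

6+4+6+9+7+0+0+8+0+3+7+6+7+6+6+8 = 83

83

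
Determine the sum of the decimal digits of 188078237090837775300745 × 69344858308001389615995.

213

188078237090837775300745 × 69344858308001389615995 = 13042258701882837009770676942279968131187416275
Sum of its 47 digits: 213.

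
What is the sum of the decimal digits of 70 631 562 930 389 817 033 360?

93

7+0+6+3+1+5+6+2+9+3+0+3+8+9+8+1+7+0+3+3+3+6+0 = 93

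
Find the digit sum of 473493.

4+7+3+4+9+3 = 30

30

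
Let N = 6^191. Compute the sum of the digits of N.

702

6^191 = 42353452992829650824650286287537720163714875439236252958561071790130693518599860426338732517904598163787914962574394963983282016099473058364135571456
Sum of its 149 digits: 702.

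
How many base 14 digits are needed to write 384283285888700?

13

384283285888700 in base 14 is 6AC75A5B2BA32, which has 13 digits.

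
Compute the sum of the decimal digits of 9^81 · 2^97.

9^81 · 2^97 = 31156799819555126290974948642922393131146018668680010171446461340015859362864516308083086639177897395355648
Sum of its 107 digits: 486.

486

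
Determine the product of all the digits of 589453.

5×8×9×4×5×3 = 21600

21600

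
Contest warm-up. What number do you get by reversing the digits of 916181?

Reversing 916181 gives 181619.

181619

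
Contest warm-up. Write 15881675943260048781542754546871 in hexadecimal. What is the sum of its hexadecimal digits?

211

15881675943260048781542754546871 in base 16 is C874766F63AA7791C6BB6AF4B7.
Digit sum: 12+8+7+4+7+6+6+15+6+3+10+10+7+7+9+1+12+6+11+11+6+10+15+4+11+7 = 211.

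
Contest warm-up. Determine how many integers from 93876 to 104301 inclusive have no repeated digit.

2131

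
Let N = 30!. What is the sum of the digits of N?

117

30! = 265252859812191058636308480000000
Sum of its 33 digits: 117.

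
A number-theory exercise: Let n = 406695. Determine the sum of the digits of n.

4+0+6+6+9+5 = 30

30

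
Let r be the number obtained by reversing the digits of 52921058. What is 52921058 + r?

137933983

Reverse of 52921058 is 85012925.
52921058 + 85012925 = 137933983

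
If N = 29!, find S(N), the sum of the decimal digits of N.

29! = 8841761993739701954543616000000
Sum of its 31 digits: 126.

126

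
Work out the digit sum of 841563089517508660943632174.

8+4+1+5+6+3+0+8+9+5+1+7+5+0+8+6+6+0+9+4+3+6+3+2+1+7+4 = 121

121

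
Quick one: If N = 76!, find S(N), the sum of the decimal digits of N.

441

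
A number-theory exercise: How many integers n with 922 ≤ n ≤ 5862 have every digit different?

2500

The integers in [922, 5862] that have every digit different: 923, 924, 925, 926, 927, 928, …, 5861, 5862.
2500 qualify.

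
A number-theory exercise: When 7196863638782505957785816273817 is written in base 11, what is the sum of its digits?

147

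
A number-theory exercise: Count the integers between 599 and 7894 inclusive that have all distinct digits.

3758

The integers in [599, 7894] that have all distinct digits: 601, 602, 603, 604, 605, 607, …, 7893, 7894.
3758 qualify.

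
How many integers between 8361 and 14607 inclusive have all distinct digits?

The integers in [8361, 14607] that have all distinct digits: 8361, 8362, 8364, 8365, 8367, 8369, …, 14605, 14607.
1984 qualify.

1984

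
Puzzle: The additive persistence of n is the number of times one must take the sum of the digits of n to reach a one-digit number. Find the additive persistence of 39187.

3

39187 → 28 → 10 → 1 (3 steps)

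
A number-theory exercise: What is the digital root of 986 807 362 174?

9+8+6+8+0+7+3+6+2+1+7+4 = 61
6+1 = 7

7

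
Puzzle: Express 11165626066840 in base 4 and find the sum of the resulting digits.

37

11165626066840 in base 4 is 2202132303023032132120.
Digit sum: 2+2+0+2+1+3+2+3+0+3+0+2+3+0+3+2+1+3+2+1+2+0 = 37.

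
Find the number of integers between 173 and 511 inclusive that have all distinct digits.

The integers in [173, 511] that have all distinct digits: 173, 174, 175, 176, 178, 179, …, 509, 510.
247 qualify.

247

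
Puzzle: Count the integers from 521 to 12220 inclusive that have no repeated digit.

The integers in [521, 12220] that have no repeated digit: 521, 523, 524, 526, 527, 528, …, 12097, 12098.
5257 qualify.

5257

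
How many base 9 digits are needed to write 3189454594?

3189454594 in base 9 is 8207462157, which has 10 digits.

10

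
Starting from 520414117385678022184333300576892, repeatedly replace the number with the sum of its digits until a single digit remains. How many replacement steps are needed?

520414117385678022184333300576892 → 128 → 11 → 2 (3 steps)

3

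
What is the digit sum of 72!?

72! = 61234458376886086861524070385274672740778091784697328983823014963978384987221689274204160000000000000000
Sum of its 104 digits: 432.

432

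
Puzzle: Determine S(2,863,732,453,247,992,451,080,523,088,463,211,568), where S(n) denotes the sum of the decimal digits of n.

156

2+8+6+3+7+3+2+4+5+3+2+4+7+9+9+2+4+5+1+0+8+0+5+2+3+0+8+8+4+6+3+2+1+1+5+6+8 = 156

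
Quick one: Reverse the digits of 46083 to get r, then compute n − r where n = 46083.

8019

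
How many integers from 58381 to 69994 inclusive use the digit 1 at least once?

3826

The integers in [58381, 69994] that use the digit 1 at least once: 58381, 58391, 58401, 58410, 58411, 58412, …, 69981, 69991.
3826 qualify.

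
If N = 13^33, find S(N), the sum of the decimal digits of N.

13^33 = 5756130429098929077956071497934208653
Sum of its 37 digits: 181.

181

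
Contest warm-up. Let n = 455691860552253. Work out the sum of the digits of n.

4+5+5+6+9+1+8+6+0+5+5+2+2+5+3 = 66

66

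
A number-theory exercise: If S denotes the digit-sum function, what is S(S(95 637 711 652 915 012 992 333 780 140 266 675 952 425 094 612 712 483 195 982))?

16

First digit sum: 259.
2+5+9 = 16.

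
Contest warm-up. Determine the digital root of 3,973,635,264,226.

4

3+9+7+3+6+3+5+2+6+4+2+2+6 = 58
5+8 = 13
1+3 = 4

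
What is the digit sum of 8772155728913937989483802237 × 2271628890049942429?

8772155728913937989483802237 × 2271628890049942429 = 19927082381818012625248148943766024469871413673
Sum of its 47 digits: 210.

210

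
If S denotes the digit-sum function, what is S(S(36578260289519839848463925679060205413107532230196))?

First digit sum: 222.
2+2+2 = 6.

6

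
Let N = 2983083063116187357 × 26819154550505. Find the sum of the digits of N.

2983083063116187357 × 26819154550505 = 80003765706706890281012698965285
Sum of its 32 digits: 144.

144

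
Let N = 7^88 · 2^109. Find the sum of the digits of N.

7^88 · 2^109 = 151669078677848441447940483787896064360048723854101017067429382752647140791458214412552210501695486780506112
Sum of its 108 digits: 464.

464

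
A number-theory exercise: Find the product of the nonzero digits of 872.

8×7×2 = 112

112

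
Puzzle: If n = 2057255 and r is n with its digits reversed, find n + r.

7584757

Reverse of 2057255 is 5527502.
2057255 + 5527502 = 7584757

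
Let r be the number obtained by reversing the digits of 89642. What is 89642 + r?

Reverse of 89642 is 24698.
89642 + 24698 = 114340

114340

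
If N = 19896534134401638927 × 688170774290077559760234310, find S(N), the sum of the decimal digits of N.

192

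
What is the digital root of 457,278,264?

4+5+7+2+7+8+2+6+4 = 45
4+5 = 9

9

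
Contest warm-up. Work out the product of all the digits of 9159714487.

9×1×5×9×7×1×4×4×8×7 = 2540160

2540160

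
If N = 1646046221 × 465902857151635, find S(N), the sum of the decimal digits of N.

1646046221 × 465902857151635 = 766897637367551615721335
Sum of its 24 digits: 119.

119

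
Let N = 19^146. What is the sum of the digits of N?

19^146 = 4989140554726611841699576539508472309847063383000645008656162108599096183538578543598792547964137263067653630162065928235295382884456602286143694181111513337406150234736343389646656391081
Sum of its 187 digits: 838.

838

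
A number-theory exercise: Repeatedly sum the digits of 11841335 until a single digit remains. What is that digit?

8

1+1+8+4+1+3+3+5 = 26
2+6 = 8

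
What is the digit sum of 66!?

351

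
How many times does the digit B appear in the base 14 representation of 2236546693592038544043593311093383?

2236546693592038544043593311093383 in base 14 is 14182520C295B6B9616D35D8DD0CBD.
The digit B appears 3 times.

3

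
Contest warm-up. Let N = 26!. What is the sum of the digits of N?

81

26! = 403291461126605635584000000
Sum of its 27 digits: 81.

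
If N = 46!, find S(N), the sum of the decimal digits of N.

46! = 5502622159812088949850305428800254892961651752960000000000
Sum of its 58 digits: 216.

216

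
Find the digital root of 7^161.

The digital root of n equals n mod 9 (or 9 when 9 | n), so we need 7^161 mod 9.
7^161 ≡ 4 (mod 9), so the digital root is 4.

4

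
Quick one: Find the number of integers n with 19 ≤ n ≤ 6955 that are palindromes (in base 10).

157

The integers in [19, 6955] that are palindromes (in base 10): 22, 33, 44, 55, 66, 77, …, 6776, 6886.
157 qualify.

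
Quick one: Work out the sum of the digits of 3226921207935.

51

3+2+2+6+9+2+1+2+0+7+9+3+5 = 51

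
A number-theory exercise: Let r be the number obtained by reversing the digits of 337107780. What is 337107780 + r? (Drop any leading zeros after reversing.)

424809513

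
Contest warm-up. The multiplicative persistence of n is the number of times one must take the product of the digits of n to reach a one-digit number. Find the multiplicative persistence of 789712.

2

789712 → 7056 → 0 (2 steps)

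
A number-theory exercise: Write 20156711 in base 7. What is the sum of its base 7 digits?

20156711 in base 7 is 333220631.
Digit sum: 3+3+3+2+2+0+6+3+1 = 23.

23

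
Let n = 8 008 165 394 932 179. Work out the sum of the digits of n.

8+0+0+8+1+6+5+3+9+4+9+3+2+1+7+9 = 75

75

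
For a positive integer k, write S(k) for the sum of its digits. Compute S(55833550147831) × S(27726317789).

S(55833550147831) = 5+5+8+3+3+5+5+0+1+4+7+8+3+1 = 58.
S(27726317789) = 2+7+7+2+6+3+1+7+7+8+9 = 59.
58 · 59 = 3422.

3422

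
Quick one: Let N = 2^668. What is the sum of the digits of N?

2^668 = 1224720827664335609236962600350409901130557945655466490308353887654080091579137561403602952202220552420938147431280980285494456125931768646260680344573194358953094033321469230156313571586348749061881856
Sum of its 202 digits: 850.

850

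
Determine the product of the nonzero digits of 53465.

5×3×4×6×5 = 1800

1800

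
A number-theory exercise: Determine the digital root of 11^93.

The digital root of n equals n mod 9 (or 9 when 9 | n), so we need 11^93 mod 9.
11^93 ≡ 8 (mod 9), so the digital root is 8.

8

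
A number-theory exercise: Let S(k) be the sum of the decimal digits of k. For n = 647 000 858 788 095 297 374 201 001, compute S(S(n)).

3

First digit sum: 111.
1+1+1 = 3.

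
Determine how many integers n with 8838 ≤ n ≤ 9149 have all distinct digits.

The integers in [8838, 9149] that have all distinct digits: 8901, 8902, 8903, 8904, 8905, 8906, …, 9147, 9148.
140 qualify.

140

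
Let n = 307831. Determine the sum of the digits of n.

22

3+0+7+8+3+1 = 22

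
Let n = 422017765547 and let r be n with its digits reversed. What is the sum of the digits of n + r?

64

Reversal of 422017765547 is 745567710224; 422017765547 + 745567710224 = 1167585475771.
Digit sum of 1167585475771: 1+1+6+7+5+8+5+4+7+5+7+7+1 = 64.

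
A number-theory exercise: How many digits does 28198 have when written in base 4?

8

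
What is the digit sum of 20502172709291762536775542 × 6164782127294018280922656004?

20502172709291762536775542 × 6164782127294018280922656004 = 126391427888937038090207398316842006897205984626654168
Sum of its 54 digits: 253.

253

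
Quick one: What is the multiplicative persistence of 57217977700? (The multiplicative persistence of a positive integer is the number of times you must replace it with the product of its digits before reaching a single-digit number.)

1

57217977700 → 0 (1 step)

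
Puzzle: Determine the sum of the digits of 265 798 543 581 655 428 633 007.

2+6+5+7+9+8+5+4+3+5+8+1+6+5+5+4+2+8+6+3+3+0+0+7 = 112

112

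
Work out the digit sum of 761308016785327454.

77

7+6+1+3+0+8+0+1+6+7+8+5+3+2+7+4+5+4 = 77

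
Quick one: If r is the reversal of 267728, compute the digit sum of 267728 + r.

Reversal of 267728 is 827762; 267728 + 827762 = 1095490.
Digit sum of 1095490: 1+0+9+5+4+9+0 = 28.

28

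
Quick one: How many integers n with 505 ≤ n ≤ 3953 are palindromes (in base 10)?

79

The integers in [505, 3953] that are palindromes (in base 10): 505, 515, 525, 535, 545, 555, …, 3773, 3883.
79 qualify.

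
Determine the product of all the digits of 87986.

24192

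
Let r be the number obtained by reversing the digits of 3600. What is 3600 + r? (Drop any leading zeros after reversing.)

3663

Reverse of 3600 is 63.
3600 + 63 = 3663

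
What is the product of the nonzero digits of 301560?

90

3×1×5×6 = 90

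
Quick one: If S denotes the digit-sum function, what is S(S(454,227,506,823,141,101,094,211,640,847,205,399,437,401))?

14

First digit sum: 149.
1+4+9 = 14.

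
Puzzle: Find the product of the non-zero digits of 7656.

7×6×5×6 = 1260

1260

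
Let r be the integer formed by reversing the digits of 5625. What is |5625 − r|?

360

Reverse of 5625 is 5265.
|5625 − 5265| = 360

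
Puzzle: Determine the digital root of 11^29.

5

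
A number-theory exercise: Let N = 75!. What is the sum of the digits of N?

432

75! = 24809140811395398091946477116594033660926243886570122837795894512655842677572867409443815424000000000000000000
Sum of its 110 digits: 432.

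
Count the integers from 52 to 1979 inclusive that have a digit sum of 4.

The integers in [52, 1979] that have a digit sum of 4: 103, 112, 121, 130, 202, 211, …, 1210, 1300.
20 qualify.

20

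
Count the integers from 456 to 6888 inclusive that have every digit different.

The integers in [456, 6888] that have every digit different: 456, 457, 458, 459, 460, 461, …, 6875, 6879.
3357 qualify.

3357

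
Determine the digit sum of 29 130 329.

29

2+9+1+3+0+3+2+9 = 29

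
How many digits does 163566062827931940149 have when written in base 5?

29

163566062827931940149 in base 5 is 41434042421441333101034041044, which has 29 digits.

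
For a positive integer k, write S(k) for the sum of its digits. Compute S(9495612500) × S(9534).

861

S(9495612500) = 9+4+9+5+6+1+2+5+0+0 = 41.
S(9534) = 9+5+3+4 = 21.
41 · 21 = 861.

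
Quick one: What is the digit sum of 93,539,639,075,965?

79

9+3+5+3+9+6+3+9+0+7+5+9+6+5 = 79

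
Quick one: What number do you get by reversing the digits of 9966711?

1176699

Reversing 9966711 gives 1176699.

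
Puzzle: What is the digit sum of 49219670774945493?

4+9+2+1+9+6+7+0+7+7+4+9+4+5+4+9+3 = 90

90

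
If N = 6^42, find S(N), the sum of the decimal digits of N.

153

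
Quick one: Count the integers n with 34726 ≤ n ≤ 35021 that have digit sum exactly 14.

The integers in [34726, 35021] that have digit sum exactly 14: 35006, 35015.
2 qualify.

2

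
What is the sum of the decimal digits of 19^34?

172

19^34 = 30034640110980377619945846078500632729311721
Sum of its 44 digits: 172.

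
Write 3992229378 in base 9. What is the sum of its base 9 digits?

34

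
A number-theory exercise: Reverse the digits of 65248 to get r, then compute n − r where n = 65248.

Reverse of 65248 is 84256.
65248 − 84256 = -19008

-19008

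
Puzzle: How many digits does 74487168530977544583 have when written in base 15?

17

74487168530977544583 in base 15 is B518366221226ED23, which has 17 digits.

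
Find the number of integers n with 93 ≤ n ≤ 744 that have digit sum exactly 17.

The integers in [93, 744] that have digit sum exactly 17: 98, 179, 188, 197, 269, 278, …, 728, 737.
37 qualify.

37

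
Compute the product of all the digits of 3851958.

43200

3×8×5×1×9×5×8 = 43200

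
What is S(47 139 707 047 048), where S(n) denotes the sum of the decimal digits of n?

4+7+1+3+9+7+0+7+0+4+7+0+4+8 = 61

61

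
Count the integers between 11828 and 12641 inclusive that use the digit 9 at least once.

235

The integers in [11828, 12641] that use the digit 9 at least once: 11829, 11839, 11849, 11859, 11869, 11879, …, 12629, 12639.
235 qualify.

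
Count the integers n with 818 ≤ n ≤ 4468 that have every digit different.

The integers in [818, 4468] that have every digit different: 819, 820, 821, 823, 824, 825, …, 4397, 4398.
1865 qualify.

1865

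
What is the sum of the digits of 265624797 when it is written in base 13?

33

265624797 in base 13 is 43053549.
Digit sum: 4+3+0+5+3+5+4+9 = 33.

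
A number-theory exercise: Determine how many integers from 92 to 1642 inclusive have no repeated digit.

The integers in [92, 1642] that have no repeated digit: 92, 93, 94, 95, 96, 97, …, 1640, 1642.
958 qualify.

958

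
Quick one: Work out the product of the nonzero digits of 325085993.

3×2×5×8×5×9×9×3 = 291600

291600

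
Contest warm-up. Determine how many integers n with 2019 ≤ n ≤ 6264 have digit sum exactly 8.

78

The integers in [2019, 6264] that have digit sum exactly 8: 2024, 2033, 2042, 2051, 2060, 2105, …, 6110, 6200.
78 qualify.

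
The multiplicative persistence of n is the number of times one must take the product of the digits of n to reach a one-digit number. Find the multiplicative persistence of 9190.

1

9190 → 0 (1 step)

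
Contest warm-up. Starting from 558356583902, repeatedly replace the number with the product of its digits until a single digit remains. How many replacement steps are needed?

558356583902 → 0 (1 step)

1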